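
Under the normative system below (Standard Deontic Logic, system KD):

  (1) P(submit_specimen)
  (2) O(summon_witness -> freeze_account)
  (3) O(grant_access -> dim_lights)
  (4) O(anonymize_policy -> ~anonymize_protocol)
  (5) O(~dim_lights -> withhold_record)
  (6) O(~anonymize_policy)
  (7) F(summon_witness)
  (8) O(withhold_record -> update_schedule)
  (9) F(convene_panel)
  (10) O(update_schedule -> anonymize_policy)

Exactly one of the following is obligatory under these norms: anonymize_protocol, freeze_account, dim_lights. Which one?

dim_lights

Premise 6 gives O(~anonymize_policy).
Premise 10 is O(update_schedule -> anonymize_policy); contrapositively O(~anonymize_policy -> ~update_schedule). Since O(~anonymize_policy) holds, K gives O(~update_schedule).
Premise 8 is O(withhold_record -> update_schedule); contrapositively O(~update_schedule -> ~withhold_record). Since O(~update_schedule) holds, K gives O(~withhold_record).
The contrapositive of premise 5 (O(~dim_lights -> withhold_record)) is O(~withhold_record -> dim_lights), and O(~withhold_record) is already established, so O(dim_lights).
So O(dim_lights) holds — dim_lights is obligatory. None of the other listed options is made obligatory by any chain of premises.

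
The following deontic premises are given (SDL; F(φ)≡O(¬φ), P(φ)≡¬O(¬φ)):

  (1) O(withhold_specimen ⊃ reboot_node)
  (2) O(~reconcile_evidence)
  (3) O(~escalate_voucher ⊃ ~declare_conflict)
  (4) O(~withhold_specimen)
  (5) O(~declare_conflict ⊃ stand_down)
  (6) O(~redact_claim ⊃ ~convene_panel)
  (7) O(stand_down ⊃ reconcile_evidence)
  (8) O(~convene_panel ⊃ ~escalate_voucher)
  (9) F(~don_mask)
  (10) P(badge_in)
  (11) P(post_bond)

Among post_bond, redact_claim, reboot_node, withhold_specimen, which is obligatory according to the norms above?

redact_claim

From premise 2 we have O(~reconcile_evidence).
Premise 7, O(stand_down ⊃ reconcile_evidence), contraposes to O(~reconcile_evidence ⊃ ~stand_down); with O(~reconcile_evidence) we get O(~stand_down).
Premise 5, O(~declare_conflict ⊃ stand_down), contraposes to O(~stand_down ⊃ declare_conflict); with O(~stand_down) we get O(declare_conflict).
Premise 3, O(~escalate_voucher ⊃ ~declare_conflict), contraposes to O(declare_conflict ⊃ escalate_voucher); with O(declare_conflict) we get O(escalate_voucher).
Premise 8 is O(~convene_panel ⊃ ~escalate_voucher); contrapositively O(escalate_voucher ⊃ convene_panel). Since O(escalate_voucher) holds, K gives O(convene_panel).
The contrapositive of premise 6 (O(~redact_claim ⊃ ~convene_panel)) is O(convene_panel ⊃ redact_claim), and O(convene_panel) is already established, so O(redact_claim).
So O(redact_claim) holds — redact_claim is obligatory. None of the other listed options is made obligatory by any chain of premises.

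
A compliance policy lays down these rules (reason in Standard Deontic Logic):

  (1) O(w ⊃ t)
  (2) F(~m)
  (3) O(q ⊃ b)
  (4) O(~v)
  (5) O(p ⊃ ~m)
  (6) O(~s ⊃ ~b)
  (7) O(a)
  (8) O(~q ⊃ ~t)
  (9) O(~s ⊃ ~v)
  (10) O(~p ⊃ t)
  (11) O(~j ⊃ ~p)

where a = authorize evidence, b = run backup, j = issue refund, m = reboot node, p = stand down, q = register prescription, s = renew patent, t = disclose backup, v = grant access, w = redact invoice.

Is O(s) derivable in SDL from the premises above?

Yes

Premise 2 is F(~m), i.e. O(m).
Premise 5 is O(p ⊃ ~m); contrapositively O(m ⊃ ~p). Since O(m) holds, K gives O(~p).
Premise 10 is O(~p ⊃ t); since O(~p), deontic closure gives O(t).
The contrapositive of premise 8 (O(~q ⊃ ~t)) is O(t ⊃ q), and O(t) is already established, so O(q).
From O(q) and premise 3, O(q ⊃ b), we obtain O(b).
The contrapositive of premise 6 (O(~s ⊃ ~b)) is O(b ⊃ s), and O(b) is already established, so O(s).
Premises 1, 4, 7, 9, 11 do not contribute to this derivation.
So O(s) follows.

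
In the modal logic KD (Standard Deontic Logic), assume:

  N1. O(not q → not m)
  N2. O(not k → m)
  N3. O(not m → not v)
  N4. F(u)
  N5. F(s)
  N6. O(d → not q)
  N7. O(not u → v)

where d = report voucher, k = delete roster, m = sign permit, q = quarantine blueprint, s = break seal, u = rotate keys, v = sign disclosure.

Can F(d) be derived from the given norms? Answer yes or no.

Yes

F(u) at premise 4 means O(not u).
With premise 7, O(not u → v), the K-axiom yields O(v).
Premise 3 is O(not m → not v); contrapositively O(v → m). Since O(v) holds, K gives O(m).
The contrapositive of premise 1 (O(not q → not m)) is O(m → q), and O(m) is already established, so O(q).
Premise 6 is O(d → not q); contrapositively O(q → not d). Since O(q) holds, K gives O(not d).
Premises 2, 5 do not contribute to this derivation.
So O(not d) holds, i.e. F(d). The claim follows.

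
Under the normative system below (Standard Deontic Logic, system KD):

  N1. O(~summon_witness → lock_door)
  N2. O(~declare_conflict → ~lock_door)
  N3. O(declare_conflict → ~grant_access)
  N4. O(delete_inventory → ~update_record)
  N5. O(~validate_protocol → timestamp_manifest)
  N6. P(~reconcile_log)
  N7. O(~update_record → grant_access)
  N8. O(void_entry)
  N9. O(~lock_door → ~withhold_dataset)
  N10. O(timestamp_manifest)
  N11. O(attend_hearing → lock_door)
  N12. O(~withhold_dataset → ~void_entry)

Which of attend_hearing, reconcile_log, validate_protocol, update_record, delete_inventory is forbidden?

Premise 8 states O(void_entry) outright.
Premise 12 is O(~withhold_dataset → ~void_entry); contrapositively O(void_entry → withhold_dataset). Since O(void_entry) holds, K gives O(withhold_dataset).
The contrapositive of premise 9 (O(~lock_door → ~withhold_dataset)) is O(withhold_dataset → lock_door), and O(withhold_dataset) is already established, so O(lock_door).
Premise 2, O(~declare_conflict → ~lock_door), contraposes to O(lock_door → declare_conflict); with O(lock_door) we get O(declare_conflict).
Premise 3 is O(declare_conflict → ~grant_access); since O(declare_conflict), deontic closure gives O(~grant_access).
The contrapositive of premise 7 (O(~update_record → grant_access)) is O(~grant_access → update_record), and O(~grant_access) is already established, so O(update_record).
Premise 4, O(delete_inventory → ~update_record), contraposes to O(update_record → ~delete_inventory); with O(update_record) we get O(~delete_inventory).
So O(~delete_inventory) holds, i.e. delete_inventory is forbidden. None of the other listed options is forbidden under the premises.

delete_inventory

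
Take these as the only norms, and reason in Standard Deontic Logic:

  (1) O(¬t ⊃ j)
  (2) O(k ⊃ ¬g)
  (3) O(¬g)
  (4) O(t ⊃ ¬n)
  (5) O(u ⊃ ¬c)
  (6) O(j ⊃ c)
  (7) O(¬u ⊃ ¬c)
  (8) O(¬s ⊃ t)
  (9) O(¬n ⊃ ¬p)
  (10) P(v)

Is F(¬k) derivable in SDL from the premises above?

Premise 2 is O(k ⊃ ¬g); even if O(¬g) held, inferring O(k) would be affirming the consequent — invalid.
No other premise forces O(k). An ideal world satisfying every premise can still have ¬k true, so F(¬k) is not derivable.

No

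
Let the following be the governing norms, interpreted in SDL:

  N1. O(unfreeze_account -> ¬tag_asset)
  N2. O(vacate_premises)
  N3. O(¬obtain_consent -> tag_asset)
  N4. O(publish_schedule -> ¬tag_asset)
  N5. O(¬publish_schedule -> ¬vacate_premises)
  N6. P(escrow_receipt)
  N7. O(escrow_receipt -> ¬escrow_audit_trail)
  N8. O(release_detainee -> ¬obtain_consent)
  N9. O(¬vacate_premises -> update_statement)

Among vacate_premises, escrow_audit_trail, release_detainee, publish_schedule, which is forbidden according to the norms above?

release_detainee

Premise 2 gives O(vacate_premises).
Premise 5, O(¬publish_schedule -> ¬vacate_premises), contraposes to O(vacate_premises -> publish_schedule); with O(vacate_premises) we get O(publish_schedule).
Premise 4 is O(publish_schedule -> ¬tag_asset); since O(publish_schedule), deontic closure gives O(¬tag_asset).
The contrapositive of premise 3 (O(¬obtain_consent -> tag_asset)) is O(¬tag_asset -> obtain_consent), and O(¬tag_asset) is already established, so O(obtain_consent).
The contrapositive of premise 8 (O(release_detainee -> ¬obtain_consent)) is O(obtain_consent -> ¬release_detainee), and O(obtain_consent) is already established, so O(¬release_detainee).
So O(¬release_detainee) holds, i.e. release_detainee is forbidden. None of the other listed options is forbidden under the premises.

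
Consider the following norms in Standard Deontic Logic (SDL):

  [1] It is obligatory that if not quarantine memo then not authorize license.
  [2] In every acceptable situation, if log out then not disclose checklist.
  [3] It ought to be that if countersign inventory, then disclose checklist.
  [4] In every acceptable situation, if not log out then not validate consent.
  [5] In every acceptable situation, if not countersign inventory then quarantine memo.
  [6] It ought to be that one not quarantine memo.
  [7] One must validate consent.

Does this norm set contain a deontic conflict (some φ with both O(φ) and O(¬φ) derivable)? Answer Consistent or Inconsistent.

Inconsistent

Premise 7 states O(validate_consent) outright.
The contrapositive of premise 4 (O(¬log_out → ¬validate_consent)) is O(validate_consent → log_out), and O(validate_consent) is already established, so O(log_out).
Premise 2 is O(log_out → ¬disclose_checklist); since O(log_out), deontic closure gives O(¬disclose_checklist).
Premise 3 is O(countersign_inventory → disclose_checklist); contrapositively O(¬disclose_checklist → ¬countersign_inventory). Since O(¬disclose_checklist) holds, K gives O(¬countersign_inventory).
With premise 5, O(¬countersign_inventory → quarantine_memo), the K-axiom yields O(quarantine_memo).
But premise 6 directly asserts O(¬quarantine_memo).
We now have both O(quarantine_memo) and O(¬quarantine_memo) — quarantine_memo is simultaneously obligatory and forbidden, violating the D-axiom.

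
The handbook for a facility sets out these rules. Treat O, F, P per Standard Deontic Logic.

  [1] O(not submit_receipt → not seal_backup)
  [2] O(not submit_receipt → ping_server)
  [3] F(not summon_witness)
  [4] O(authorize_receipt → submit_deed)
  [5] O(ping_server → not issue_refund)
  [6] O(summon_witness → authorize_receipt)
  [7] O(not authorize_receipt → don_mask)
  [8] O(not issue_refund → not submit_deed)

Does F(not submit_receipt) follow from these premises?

F(not summon_witness) at premise 3 means O(summon_witness).
From O(summon_witness) and premise 6, O(summon_witness → authorize_receipt), we obtain O(authorize_receipt).
From O(authorize_receipt) and premise 4, O(authorize_receipt → submit_deed), we obtain O(submit_deed).
The contrapositive of premise 8 (O(not issue_refund → not submit_deed)) is O(submit_deed → issue_refund), and O(submit_deed) is already established, so O(issue_refund).
The contrapositive of premise 5 (O(ping_server → not issue_refund)) is O(issue_refund → not ping_server), and O(issue_refund) is already established, so O(not ping_server).
Premise 2, O(not submit_receipt → ping_server), contraposes to O(not ping_server → submit_receipt); with O(not ping_server) we get O(submit_receipt).
Premises 1, 7 do not contribute to this derivation.
So O(submit_receipt) holds, i.e. F(not submit_receipt). The claim follows.

Yes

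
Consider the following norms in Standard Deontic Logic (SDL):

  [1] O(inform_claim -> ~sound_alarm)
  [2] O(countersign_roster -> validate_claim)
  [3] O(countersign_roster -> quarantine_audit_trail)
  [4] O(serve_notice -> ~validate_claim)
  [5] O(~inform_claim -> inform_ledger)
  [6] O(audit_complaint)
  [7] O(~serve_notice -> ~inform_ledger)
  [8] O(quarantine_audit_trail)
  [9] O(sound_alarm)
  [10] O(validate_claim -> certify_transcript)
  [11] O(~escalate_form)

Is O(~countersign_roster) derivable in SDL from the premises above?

Yes

From premise 9 we have O(sound_alarm).
The contrapositive of premise 1 (O(inform_claim -> ~sound_alarm)) is O(sound_alarm -> ~inform_claim), and O(sound_alarm) is already established, so O(~inform_claim).
From O(~inform_claim) and premise 5, O(~inform_claim -> inform_ledger), we obtain O(inform_ledger).
The contrapositive of premise 7 (O(~serve_notice -> ~inform_ledger)) is O(inform_ledger -> serve_notice), and O(inform_ledger) is already established, so O(serve_notice).
With premise 4, O(serve_notice -> ~validate_claim), the K-axiom yields O(~validate_claim).
Premise 2 is O(countersign_roster -> validate_claim); contrapositively O(~validate_claim -> ~countersign_roster). Since O(~validate_claim) holds, K gives O(~countersign_roster).
Premises 3, 6, 8, 10, 11 do not contribute to this derivation.
So O(~countersign_roster) follows.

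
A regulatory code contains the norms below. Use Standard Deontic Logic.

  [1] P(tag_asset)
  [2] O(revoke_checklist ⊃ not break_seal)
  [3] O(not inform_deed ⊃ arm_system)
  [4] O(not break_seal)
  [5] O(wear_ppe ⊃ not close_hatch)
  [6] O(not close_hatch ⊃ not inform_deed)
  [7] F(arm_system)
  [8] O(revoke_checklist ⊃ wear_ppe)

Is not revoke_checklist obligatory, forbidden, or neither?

Obligatory

Premise 7, F(arm_system), is equivalent to O(not arm_system).
The contrapositive of premise 3 (O(not inform_deed ⊃ arm_system)) is O(not arm_system ⊃ inform_deed), and O(not arm_system) is already established, so O(inform_deed).
The contrapositive of premise 6 (O(not close_hatch ⊃ not inform_deed)) is O(inform_deed ⊃ close_hatch), and O(inform_deed) is already established, so O(close_hatch).
The contrapositive of premise 5 (O(wear_ppe ⊃ not close_hatch)) is O(close_hatch ⊃ not wear_ppe), and O(close_hatch) is already established, so O(not wear_ppe).
The contrapositive of premise 8 (O(revoke_checklist ⊃ wear_ppe)) is O(not wear_ppe ⊃ not revoke_checklist), and O(not wear_ppe) is already established, so O(not revoke_checklist).
Premises 1, 2, 4 do not contribute to this derivation.
Hence not revoke_checklist is obligatory.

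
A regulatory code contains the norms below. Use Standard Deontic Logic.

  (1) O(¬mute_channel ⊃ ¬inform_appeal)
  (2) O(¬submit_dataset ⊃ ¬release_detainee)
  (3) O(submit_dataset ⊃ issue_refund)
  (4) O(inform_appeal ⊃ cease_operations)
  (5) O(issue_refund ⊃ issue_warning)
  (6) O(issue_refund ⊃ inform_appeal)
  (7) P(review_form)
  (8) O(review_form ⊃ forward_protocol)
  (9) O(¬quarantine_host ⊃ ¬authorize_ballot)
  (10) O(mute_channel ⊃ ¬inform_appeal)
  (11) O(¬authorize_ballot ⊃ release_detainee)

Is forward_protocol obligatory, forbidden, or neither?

Premise 8 is O(review_form ⊃ forward_protocol), but O(review_form) is not derivable from the premises (the permission P(review_form) asserts only ¬O(¬review_form), not O(review_form)), so it does not yield O(forward_protocol).
No premise or chain of K-axiom applications forces O(forward_protocol), and none forces O(¬forward_protocol). So forward_protocol is neither obligatory nor forbidden under these norms.

Neither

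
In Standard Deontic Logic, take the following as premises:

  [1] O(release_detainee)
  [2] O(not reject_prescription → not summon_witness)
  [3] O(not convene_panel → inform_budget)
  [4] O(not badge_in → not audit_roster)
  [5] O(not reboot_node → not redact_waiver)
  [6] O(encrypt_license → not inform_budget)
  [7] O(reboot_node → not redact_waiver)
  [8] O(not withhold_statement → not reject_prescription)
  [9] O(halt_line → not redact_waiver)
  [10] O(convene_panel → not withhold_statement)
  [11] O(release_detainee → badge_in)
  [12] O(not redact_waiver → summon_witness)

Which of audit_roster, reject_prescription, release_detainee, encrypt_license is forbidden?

By case analysis on not reboot_node: premise 5 gives O(not reboot_node → not redact_waiver) and premise 7 gives O(reboot_node → not redact_waiver), so O(not redact_waiver) either way.
With premise 12, O(not redact_waiver → summon_witness), the K-axiom yields O(summon_witness).
Premise 2 is O(not reject_prescription → not summon_witness); contrapositively O(summon_witness → reject_prescription). Since O(summon_witness) holds, K gives O(reject_prescription).
Premise 8 is O(not withhold_statement → not reject_prescription); contrapositively O(reject_prescription → withhold_statement). Since O(reject_prescription) holds, K gives O(withhold_statement).
Premise 10 is O(convene_panel → not withhold_statement); contrapositively O(withhold_statement → not convene_panel). Since O(withhold_statement) holds, K gives O(not convene_panel).
From O(not convene_panel) and premise 3, O(not convene_panel → inform_budget), we obtain O(inform_budget).
The contrapositive of premise 6 (O(encrypt_license → not inform_budget)) is O(inform_budget → not encrypt_license), and O(inform_budget) is already established, so O(not encrypt_license).
So O(not encrypt_license) holds, i.e. encrypt_license is forbidden. None of the other listed options is forbidden under the premises.

encrypt_license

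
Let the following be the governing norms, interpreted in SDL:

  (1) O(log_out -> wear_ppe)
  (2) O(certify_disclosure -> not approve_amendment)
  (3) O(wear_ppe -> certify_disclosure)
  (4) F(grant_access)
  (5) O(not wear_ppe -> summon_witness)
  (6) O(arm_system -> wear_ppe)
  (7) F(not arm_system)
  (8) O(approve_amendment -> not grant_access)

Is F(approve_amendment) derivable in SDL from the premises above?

Premise 7 is F(not arm_system), i.e. O(arm_system).
Premise 6 is O(arm_system -> wear_ppe); since O(arm_system), deontic closure gives O(wear_ppe).
From O(wear_ppe) and premise 3, O(wear_ppe -> certify_disclosure), we obtain O(certify_disclosure).
With premise 2, O(certify_disclosure -> not approve_amendment), the K-axiom yields O(not approve_amendment).
Premises 1, 4, 5, 8 do not contribute to this derivation.
So O(not approve_amendment) holds, i.e. F(approve_amendment). The claim follows.

Yes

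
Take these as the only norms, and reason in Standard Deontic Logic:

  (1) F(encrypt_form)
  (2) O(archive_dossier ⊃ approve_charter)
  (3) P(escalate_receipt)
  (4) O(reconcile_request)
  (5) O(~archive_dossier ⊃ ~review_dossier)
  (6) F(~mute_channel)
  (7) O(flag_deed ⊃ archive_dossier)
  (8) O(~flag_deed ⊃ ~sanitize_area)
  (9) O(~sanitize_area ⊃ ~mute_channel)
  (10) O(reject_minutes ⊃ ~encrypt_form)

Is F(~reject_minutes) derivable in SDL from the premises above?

No

Premise 10 is O(reject_minutes ⊃ ~encrypt_form); even if O(~encrypt_form) held, inferring O(reject_minutes) would be affirming the consequent — invalid.
No other premise forces O(reject_minutes). An ideal world satisfying every premise can still have ~reject_minutes true, so F(~reject_minutes) is not derivable.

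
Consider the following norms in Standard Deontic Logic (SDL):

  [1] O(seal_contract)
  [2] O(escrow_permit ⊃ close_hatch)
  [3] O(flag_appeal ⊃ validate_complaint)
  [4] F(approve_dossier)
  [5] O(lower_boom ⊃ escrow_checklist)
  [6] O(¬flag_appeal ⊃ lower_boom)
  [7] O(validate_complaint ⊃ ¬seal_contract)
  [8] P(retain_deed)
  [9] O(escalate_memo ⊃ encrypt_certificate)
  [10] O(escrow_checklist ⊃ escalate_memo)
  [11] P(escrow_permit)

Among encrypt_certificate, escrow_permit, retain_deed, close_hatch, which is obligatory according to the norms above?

From premise 1 we have O(seal_contract).
Premise 7 is O(validate_complaint ⊃ ¬seal_contract); contrapositively O(seal_contract ⊃ ¬validate_complaint). Since O(seal_contract) holds, K gives O(¬validate_complaint).
The contrapositive of premise 3 (O(flag_appeal ⊃ validate_complaint)) is O(¬validate_complaint ⊃ ¬flag_appeal), and O(¬validate_complaint) is already established, so O(¬flag_appeal).
From O(¬flag_appeal) and premise 6, O(¬flag_appeal ⊃ lower_boom), we obtain O(lower_boom).
From O(lower_boom) and premise 5, O(lower_boom ⊃ escrow_checklist), we obtain O(escrow_checklist).
From O(escrow_checklist) and premise 10, O(escrow_checklist ⊃ escalate_memo), we obtain O(escalate_memo).
With premise 9, O(escalate_memo ⊃ encrypt_certificate), the K-axiom yields O(encrypt_certificate).
So O(encrypt_certificate) holds — encrypt_certificate is obligatory. None of the other listed options is made obligatory by any chain of premises.

encrypt_certificate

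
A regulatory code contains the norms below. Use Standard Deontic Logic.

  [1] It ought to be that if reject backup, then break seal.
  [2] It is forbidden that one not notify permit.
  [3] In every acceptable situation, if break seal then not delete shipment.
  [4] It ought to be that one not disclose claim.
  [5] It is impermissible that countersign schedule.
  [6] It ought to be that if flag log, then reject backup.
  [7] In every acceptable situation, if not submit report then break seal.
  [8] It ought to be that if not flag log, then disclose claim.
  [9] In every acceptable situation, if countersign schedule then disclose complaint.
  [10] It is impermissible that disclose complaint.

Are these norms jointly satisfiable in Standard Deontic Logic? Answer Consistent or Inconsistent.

Premise 9 is O(countersign_schedule → disclose_complaint), but O(countersign_schedule) is not derivable from the premises, so it does not yield O(disclose_complaint).
So O(disclose_complaint) is not derivable, and the apparent clash with O(¬disclose_complaint) does not arise.
A world satisfying every obligation exists (e.g. break_seal=true, countersign_schedule=false, delete_shipment=false, disclose_claim=false, disclose_complaint=false, flag_log=true, notify_permit=true, reject_backup=true, submit_report=false); no atom is both obligatory and forbidden, so the set is consistent.

Consistent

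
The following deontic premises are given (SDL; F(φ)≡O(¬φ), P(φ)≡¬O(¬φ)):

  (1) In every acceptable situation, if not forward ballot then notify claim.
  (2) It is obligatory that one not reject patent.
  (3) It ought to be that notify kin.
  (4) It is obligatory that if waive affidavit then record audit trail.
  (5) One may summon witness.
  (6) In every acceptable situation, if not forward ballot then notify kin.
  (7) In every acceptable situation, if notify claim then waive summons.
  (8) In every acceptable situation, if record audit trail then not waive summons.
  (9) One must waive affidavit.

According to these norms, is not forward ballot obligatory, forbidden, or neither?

Premise 9 gives O(waive_affidavit).
Applying K to premise 4 (O(waive_affidavit → record_audit_trail)) and O(waive_affidavit) yields O(record_audit_trail).
From O(record_audit_trail) and premise 8, O(record_audit_trail → ¬waive_summons), we obtain O(¬waive_summons).
Premise 7, O(notify_claim → waive_summons), contraposes to O(¬waive_summons → ¬notify_claim); with O(¬waive_summons) we get O(¬notify_claim).
Premise 1, O(¬forward_ballot → notify_claim), contraposes to O(¬notify_claim → forward_ballot); with O(¬notify_claim) we get O(forward_ballot).
Premises 2, 3, 5, 6 do not contribute to this derivation.
Thus O(forward_ballot), which is F(¬forward_ballot): ¬forward_ballot is forbidden.

Forbidden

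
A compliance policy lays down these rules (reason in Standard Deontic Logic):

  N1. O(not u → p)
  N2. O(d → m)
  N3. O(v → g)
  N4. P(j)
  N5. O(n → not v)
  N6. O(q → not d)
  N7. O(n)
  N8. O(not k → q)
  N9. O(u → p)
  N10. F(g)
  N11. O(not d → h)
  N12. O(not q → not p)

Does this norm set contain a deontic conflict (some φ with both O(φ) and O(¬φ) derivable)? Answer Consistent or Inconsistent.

Consistent

Premise 3 is O(v → g), but O(v) is not derivable from the premises, so it does not yield O(g).
So O(g) is not derivable, and the apparent clash with O(not g) does not arise.
A world satisfying every obligation exists (e.g. d=false, g=false, h=true, j=false, k=false, m=false, n=true, p=true, q=true, u=false, v=false); no atom is both obligatory and forbidden, so the set is consistent.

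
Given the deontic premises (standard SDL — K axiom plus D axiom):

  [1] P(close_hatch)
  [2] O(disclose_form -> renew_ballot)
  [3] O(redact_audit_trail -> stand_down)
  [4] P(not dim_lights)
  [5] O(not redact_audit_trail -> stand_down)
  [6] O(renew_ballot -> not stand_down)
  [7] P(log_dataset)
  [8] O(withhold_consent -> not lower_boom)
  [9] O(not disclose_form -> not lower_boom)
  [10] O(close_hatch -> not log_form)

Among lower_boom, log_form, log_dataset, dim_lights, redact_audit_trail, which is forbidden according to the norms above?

lower_boom

By case analysis on redact_audit_trail: premise 3 gives O(redact_audit_trail -> stand_down) and premise 5 gives O(not redact_audit_trail -> stand_down), so O(stand_down) either way.
Premise 6 is O(renew_ballot -> not stand_down); contrapositively O(stand_down -> not renew_ballot). Since O(stand_down) holds, K gives O(not renew_ballot).
The contrapositive of premise 2 (O(disclose_form -> renew_ballot)) is O(not renew_ballot -> not disclose_form), and O(not renew_ballot) is already established, so O(not disclose_form).
Premise 9 is O(not disclose_form -> not lower_boom); since O(not disclose_form), deontic closure gives O(not lower_boom).
So O(not lower_boom) holds, i.e. lower_boom is forbidden. None of the other listed options is forbidden under the premises.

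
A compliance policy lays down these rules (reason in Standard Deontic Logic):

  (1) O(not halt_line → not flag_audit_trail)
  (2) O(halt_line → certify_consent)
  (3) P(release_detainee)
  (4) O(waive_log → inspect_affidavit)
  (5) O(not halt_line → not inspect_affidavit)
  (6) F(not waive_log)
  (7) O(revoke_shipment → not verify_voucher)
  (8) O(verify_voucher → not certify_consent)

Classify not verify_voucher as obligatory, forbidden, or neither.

F(not waive_log) at premise 6 means O(waive_log).
Premise 4 is O(waive_log → inspect_affidavit); since O(waive_log), deontic closure gives O(inspect_affidavit).
The contrapositive of premise 5 (O(not halt_line → not inspect_affidavit)) is O(inspect_affidavit → halt_line), and O(inspect_affidavit) is already established, so O(halt_line).
Applying K to premise 2 (O(halt_line → certify_consent)) and O(halt_line) yields O(certify_consent).
Premise 8 is O(verify_voucher → not certify_consent); contrapositively O(certify_consent → not verify_voucher). Since O(certify_consent) holds, K gives O(not verify_voucher).
Premises 1, 3, 7 do not contribute to this derivation.
Hence not verify_voucher is obligatory.

Obligatory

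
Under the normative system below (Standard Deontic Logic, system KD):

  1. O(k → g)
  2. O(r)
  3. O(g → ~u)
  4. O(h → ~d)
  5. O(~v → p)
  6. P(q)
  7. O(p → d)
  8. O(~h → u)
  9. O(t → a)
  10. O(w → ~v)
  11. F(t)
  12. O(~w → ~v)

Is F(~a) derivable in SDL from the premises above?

Premise 9 is O(t → a), but O(t) is not derivable from the premises, so it does not yield O(a).
No other premise forces O(a). An ideal world satisfying every premise can still have ~a true, so F(~a) is not derivable.

No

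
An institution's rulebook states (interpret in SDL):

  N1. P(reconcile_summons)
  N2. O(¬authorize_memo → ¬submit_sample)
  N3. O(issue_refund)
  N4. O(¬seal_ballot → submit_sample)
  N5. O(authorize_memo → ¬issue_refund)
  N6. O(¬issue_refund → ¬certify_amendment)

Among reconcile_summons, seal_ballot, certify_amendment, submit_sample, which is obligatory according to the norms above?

seal_ballot

Premise 3 states O(issue_refund) outright.
The contrapositive of premise 5 (O(authorize_memo → ¬issue_refund)) is O(issue_refund → ¬authorize_memo), and O(issue_refund) is already established, so O(¬authorize_memo).
From O(¬authorize_memo) and premise 2, O(¬authorize_memo → ¬submit_sample), we obtain O(¬submit_sample).
The contrapositive of premise 4 (O(¬seal_ballot → submit_sample)) is O(¬submit_sample → seal_ballot), and O(¬submit_sample) is already established, so O(seal_ballot).
So O(seal_ballot) holds — seal_ballot is obligatory. None of the other listed options is made obligatory by any chain of premises.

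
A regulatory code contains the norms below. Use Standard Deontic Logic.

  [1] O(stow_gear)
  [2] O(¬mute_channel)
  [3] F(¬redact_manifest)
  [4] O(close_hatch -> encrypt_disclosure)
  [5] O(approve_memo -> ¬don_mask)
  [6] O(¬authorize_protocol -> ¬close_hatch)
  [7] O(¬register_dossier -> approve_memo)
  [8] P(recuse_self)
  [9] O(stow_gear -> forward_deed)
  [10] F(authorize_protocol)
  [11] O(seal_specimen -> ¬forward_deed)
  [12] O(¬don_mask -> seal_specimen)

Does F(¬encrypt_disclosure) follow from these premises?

No

Premise 4 is O(close_hatch -> encrypt_disclosure), but O(close_hatch) is not derivable from the premises, so it does not yield O(encrypt_disclosure).
No other premise forces O(encrypt_disclosure). An ideal world satisfying every premise can still have ¬encrypt_disclosure true, so F(¬encrypt_disclosure) is not derivable.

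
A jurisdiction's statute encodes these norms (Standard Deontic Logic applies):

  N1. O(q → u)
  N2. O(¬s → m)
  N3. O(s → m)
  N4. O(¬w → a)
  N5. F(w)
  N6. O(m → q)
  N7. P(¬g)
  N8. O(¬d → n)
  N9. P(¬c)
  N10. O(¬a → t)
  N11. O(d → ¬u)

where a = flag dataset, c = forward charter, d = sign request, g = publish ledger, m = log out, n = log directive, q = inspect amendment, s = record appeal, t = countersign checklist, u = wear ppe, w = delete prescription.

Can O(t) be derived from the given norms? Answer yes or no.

Premise 10 is O(¬a → t), but O(¬a) is not derivable from the premises, so it does not yield O(t).
No other premise forces O(t). An ideal world satisfying every premise can still have t false, so O(t) is not derivable.

No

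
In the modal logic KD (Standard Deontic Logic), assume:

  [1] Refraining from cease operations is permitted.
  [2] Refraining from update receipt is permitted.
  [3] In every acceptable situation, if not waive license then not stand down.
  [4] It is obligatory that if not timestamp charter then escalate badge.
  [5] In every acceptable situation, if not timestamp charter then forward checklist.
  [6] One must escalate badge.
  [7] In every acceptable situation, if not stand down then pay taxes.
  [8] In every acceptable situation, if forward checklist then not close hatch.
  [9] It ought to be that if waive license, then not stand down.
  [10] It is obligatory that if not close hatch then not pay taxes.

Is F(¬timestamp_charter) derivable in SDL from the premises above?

Premises 3 and 9 cover both cases: O(¬waive_license → ¬stand_down) and O(waive_license → ¬stand_down). Since ¬waive_license ∨ waive_license is a tautology, O(¬stand_down) follows.
Premise 7 is O(¬stand_down → pay_taxes); since O(¬stand_down), deontic closure gives O(pay_taxes).
The contrapositive of premise 10 (O(¬close_hatch → ¬pay_taxes)) is O(pay_taxes → close_hatch), and O(pay_taxes) is already established, so O(close_hatch).
The contrapositive of premise 8 (O(forward_checklist → ¬close_hatch)) is O(close_hatch → ¬forward_checklist), and O(close_hatch) is already established, so O(¬forward_checklist).
Premise 5 is O(¬timestamp_charter → forward_checklist); contrapositively O(¬forward_checklist → timestamp_charter). Since O(¬forward_checklist) holds, K gives O(timestamp_charter).
Premises 1, 2, 4, 6 do not contribute to this derivation.
So O(timestamp_charter) holds, i.e. F(¬timestamp_charter). The claim follows.

Yes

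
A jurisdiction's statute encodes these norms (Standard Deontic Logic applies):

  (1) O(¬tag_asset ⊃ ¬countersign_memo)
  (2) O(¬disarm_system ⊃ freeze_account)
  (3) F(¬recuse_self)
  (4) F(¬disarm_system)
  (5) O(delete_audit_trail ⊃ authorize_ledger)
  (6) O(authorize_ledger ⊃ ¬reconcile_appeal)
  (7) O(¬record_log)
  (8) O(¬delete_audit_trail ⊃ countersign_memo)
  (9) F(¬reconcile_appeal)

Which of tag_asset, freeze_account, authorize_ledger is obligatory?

Premise 9, F(¬reconcile_appeal), is equivalent to O(reconcile_appeal).
The contrapositive of premise 6 (O(authorize_ledger ⊃ ¬reconcile_appeal)) is O(reconcile_appeal ⊃ ¬authorize_ledger), and O(reconcile_appeal) is already established, so O(¬authorize_ledger).
Premise 5, O(delete_audit_trail ⊃ authorize_ledger), contraposes to O(¬authorize_ledger ⊃ ¬delete_audit_trail); with O(¬authorize_ledger) we get O(¬delete_audit_trail).
From O(¬delete_audit_trail) and premise 8, O(¬delete_audit_trail ⊃ countersign_memo), we obtain O(countersign_memo).
Premise 1 is O(¬tag_asset ⊃ ¬countersign_memo); contrapositively O(countersign_memo ⊃ tag_asset). Since O(countersign_memo) holds, K gives O(tag_asset).
So O(tag_asset) holds — tag_asset is obligatory. None of the other listed options is made obligatory by any chain of premises.

tag_asset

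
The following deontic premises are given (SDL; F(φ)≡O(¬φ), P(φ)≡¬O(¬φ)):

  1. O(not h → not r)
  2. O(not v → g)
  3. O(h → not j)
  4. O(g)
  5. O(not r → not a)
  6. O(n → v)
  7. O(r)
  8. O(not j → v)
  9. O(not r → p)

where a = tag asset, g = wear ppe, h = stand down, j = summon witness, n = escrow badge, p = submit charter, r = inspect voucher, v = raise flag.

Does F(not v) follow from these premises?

From premise 7 we have O(r).
Premise 1, O(not h → not r), contraposes to O(r → h); with O(r) we get O(h).
Premise 3 is O(h → not j); since O(h), deontic closure gives O(not j).
With premise 8, O(not j → v), the K-axiom yields O(v).
Premises 2, 4, 5, 6, 9 do not contribute to this derivation.
So O(v) holds, i.e. F(not v). The claim follows.

Yes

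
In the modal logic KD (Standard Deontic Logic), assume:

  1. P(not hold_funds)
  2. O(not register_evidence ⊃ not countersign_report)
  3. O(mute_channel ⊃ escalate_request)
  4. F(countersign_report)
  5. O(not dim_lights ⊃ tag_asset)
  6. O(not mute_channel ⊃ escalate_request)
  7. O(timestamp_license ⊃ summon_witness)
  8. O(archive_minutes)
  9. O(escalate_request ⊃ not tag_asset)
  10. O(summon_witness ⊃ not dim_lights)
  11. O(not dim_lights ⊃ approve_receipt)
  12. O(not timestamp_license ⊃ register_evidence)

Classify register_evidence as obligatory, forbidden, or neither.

Obligatory

Premises 3 and 6 are O(mute_channel ⊃ escalate_request) and O(not mute_channel ⊃ escalate_request); every ideal world satisfies mute_channel or not mute_channel, so in either case escalate_request holds — hence O(escalate_request).
With premise 9, O(escalate_request ⊃ not tag_asset), the K-axiom yields O(not tag_asset).
The contrapositive of premise 5 (O(not dim_lights ⊃ tag_asset)) is O(not tag_asset ⊃ dim_lights), and O(not tag_asset) is already established, so O(dim_lights).
Premise 10 is O(summon_witness ⊃ not dim_lights); contrapositively O(dim_lights ⊃ not summon_witness). Since O(dim_lights) holds, K gives O(not summon_witness).
Premise 7, O(timestamp_license ⊃ summon_witness), contraposes to O(not summon_witness ⊃ not timestamp_license); with O(not summon_witness) we get O(not timestamp_license).
Premise 12 is O(not timestamp_license ⊃ register_evidence); since O(not timestamp_license), deontic closure gives O(register_evidence).
Premises 1, 2, 4, 8, 11 do not contribute to this derivation.
Hence register_evidence is obligatory.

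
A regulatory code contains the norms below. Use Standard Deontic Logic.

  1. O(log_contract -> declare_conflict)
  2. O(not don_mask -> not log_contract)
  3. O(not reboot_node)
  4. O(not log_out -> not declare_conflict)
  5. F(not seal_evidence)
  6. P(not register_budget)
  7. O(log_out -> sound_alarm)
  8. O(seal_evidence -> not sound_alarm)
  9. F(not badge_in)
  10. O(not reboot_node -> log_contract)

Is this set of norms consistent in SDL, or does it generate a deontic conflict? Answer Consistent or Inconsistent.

Inconsistent

Premise 5 is F(not seal_evidence), i.e. O(seal_evidence).
With premise 8, O(seal_evidence -> not sound_alarm), the K-axiom yields O(not sound_alarm).
The contrapositive of premise 7 (O(log_out -> sound_alarm)) is O(not sound_alarm -> not log_out), and O(not sound_alarm) is already established, so O(not log_out).
Premise 4 is O(not log_out -> not declare_conflict); since O(not log_out), deontic closure gives O(not declare_conflict).
The contrapositive of premise 1 (O(log_contract -> declare_conflict)) is O(not declare_conflict -> not log_contract), and O(not declare_conflict) is already established, so O(not log_contract).
Premise 10 is O(not reboot_node -> log_contract); contrapositively O(not log_contract -> reboot_node). Since O(not log_contract) holds, K gives O(reboot_node).
Yet premise 3 states O(not reboot_node).
We now have both O(reboot_node) and O(not reboot_node) — reboot_node is simultaneously obligatory and forbidden, violating the D-axiom.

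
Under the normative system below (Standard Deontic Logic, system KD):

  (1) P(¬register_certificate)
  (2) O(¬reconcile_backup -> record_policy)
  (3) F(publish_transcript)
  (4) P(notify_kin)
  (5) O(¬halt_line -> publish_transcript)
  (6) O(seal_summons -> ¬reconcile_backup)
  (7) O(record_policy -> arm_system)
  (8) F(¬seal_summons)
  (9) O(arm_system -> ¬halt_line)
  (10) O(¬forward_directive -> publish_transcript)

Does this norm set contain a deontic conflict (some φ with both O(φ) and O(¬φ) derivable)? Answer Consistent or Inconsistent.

Premise 8 is F(¬seal_summons), i.e. O(seal_summons).
With premise 6, O(seal_summons -> ¬reconcile_backup), the K-axiom yields O(¬reconcile_backup).
From O(¬reconcile_backup) and premise 2, O(¬reconcile_backup -> record_policy), we obtain O(record_policy).
From O(record_policy) and premise 7, O(record_policy -> arm_system), we obtain O(arm_system).
With premise 9, O(arm_system -> ¬halt_line), the K-axiom yields O(¬halt_line).
Premise 5 is O(¬halt_line -> publish_transcript); since O(¬halt_line), deontic closure gives O(publish_transcript).
However, F(publish_transcript) at premise 3 amounts to O(¬publish_transcript).
We now have both O(publish_transcript) and O(¬publish_transcript) — publish_transcript is simultaneously obligatory and forbidden, violating the D-axiom.

Inconsistent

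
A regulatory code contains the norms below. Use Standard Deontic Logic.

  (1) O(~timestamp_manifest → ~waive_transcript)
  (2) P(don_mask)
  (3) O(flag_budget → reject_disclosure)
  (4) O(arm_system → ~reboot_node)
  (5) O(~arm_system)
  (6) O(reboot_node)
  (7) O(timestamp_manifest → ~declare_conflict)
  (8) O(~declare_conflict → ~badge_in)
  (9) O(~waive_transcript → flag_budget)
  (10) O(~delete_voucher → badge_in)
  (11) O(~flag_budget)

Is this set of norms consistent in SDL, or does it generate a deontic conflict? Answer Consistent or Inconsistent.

Consistent

Premise 4 is O(arm_system → ~reboot_node), but O(arm_system) is not derivable from the premises, so it does not yield O(~reboot_node).
So O(~reboot_node) is not derivable, and the apparent clash with O(reboot_node) does not arise.
A world satisfying every obligation exists (e.g. arm_system=false, badge_in=false, declare_conflict=false, delete_voucher=true, don_mask=false, flag_budget=false, reboot_node=true, reject_disclosure=false, timestamp_manifest=true, waive_transcript=true); no atom is both obligatory and forbidden, so the set is consistent.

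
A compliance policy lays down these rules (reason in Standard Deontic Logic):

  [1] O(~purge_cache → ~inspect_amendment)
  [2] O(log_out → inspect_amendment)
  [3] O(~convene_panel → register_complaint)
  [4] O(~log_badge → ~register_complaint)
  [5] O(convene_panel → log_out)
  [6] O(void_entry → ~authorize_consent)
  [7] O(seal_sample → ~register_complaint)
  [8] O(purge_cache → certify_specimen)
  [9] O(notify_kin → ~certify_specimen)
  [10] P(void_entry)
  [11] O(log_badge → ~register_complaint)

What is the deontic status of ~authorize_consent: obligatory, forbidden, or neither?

Neither

Premise 6 is O(void_entry → ~authorize_consent), but O(void_entry) is not derivable from the premises (the permission P(void_entry) asserts only ~O(~void_entry), not O(void_entry)), so it does not yield O(~authorize_consent).
No premise or chain of K-axiom applications forces O(~authorize_consent), and none forces O(authorize_consent). So ~authorize_consent is neither obligatory nor forbidden under these norms.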